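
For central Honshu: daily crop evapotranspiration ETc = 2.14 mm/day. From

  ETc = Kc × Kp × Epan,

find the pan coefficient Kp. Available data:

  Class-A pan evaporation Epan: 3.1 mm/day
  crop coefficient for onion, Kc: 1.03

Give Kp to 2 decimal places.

ETc = Kc × Kp × Epan  ⇒  Kp = ETc / (Kc × Epan)
Kp = 2.14 / (1.03 × 3.1) = 2.14 / 3.193 = 0.6702

0.67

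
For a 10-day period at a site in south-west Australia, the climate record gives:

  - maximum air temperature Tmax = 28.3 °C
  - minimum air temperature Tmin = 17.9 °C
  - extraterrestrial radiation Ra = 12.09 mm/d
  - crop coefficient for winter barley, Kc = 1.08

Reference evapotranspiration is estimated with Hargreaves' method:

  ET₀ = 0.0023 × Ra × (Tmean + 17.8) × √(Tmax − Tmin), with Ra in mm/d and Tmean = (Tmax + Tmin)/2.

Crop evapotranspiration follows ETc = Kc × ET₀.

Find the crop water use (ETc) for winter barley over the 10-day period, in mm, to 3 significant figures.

39.6 mm

Tmean = (28.3 + 17.9)/2 = 23.10 °C
ET₀ = 0.0023 × 12.09 × (23.10 + 17.8) × √10.4 = 0.0023 × 12.09 × 40.90 × 3.2249 = 3.6677 mm/d
ETc = Kc × ET₀ = 1.08 × 3.6677 = 3.9611 mm/d
Over 10 days: 3.9611 × 10 = 39.611 mm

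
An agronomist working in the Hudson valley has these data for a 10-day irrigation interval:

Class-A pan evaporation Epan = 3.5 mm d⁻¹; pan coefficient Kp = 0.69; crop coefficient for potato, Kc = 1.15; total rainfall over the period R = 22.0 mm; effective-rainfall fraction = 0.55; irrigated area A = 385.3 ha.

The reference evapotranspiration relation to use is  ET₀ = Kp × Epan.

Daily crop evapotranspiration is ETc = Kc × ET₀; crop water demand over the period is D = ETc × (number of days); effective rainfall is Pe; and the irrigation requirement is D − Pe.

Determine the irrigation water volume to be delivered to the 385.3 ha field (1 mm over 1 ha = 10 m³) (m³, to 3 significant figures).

60400 m³

ET₀ = 0.69 × 3.5 = 2.4150 mm/d
ETc = Kc × ET₀ = 1.15 × 2.4150 = 2.7773 mm/d
Crop demand D = ETc × 10 d = 2.7773 × 10 = 27.773 mm
Pe = 0.55 × 22.0 = 12.100 mm
D − Pe = 27.773 − 12.100 = 15.673 mm
Volume = 15.673 mm × 385.3 ha × 10 = 60388.1 m³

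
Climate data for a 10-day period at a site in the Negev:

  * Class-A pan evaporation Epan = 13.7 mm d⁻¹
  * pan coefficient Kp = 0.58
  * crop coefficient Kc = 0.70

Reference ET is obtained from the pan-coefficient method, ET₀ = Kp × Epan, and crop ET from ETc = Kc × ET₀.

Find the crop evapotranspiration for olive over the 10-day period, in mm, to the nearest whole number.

56 mm

ET₀ = 0.58 × 13.7 = 7.9460 mm/d
ETc = Kc × ET₀ = 0.70 × 7.9460 = 5.5622 mm/d
Over 10 days: 5.5622 × 10 = 55.622 mm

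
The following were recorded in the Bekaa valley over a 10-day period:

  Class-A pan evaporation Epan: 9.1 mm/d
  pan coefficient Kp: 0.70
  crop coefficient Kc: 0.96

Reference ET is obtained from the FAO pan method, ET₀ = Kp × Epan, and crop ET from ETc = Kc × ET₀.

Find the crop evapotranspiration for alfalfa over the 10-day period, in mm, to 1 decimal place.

ET₀ = 0.70 × 9.1 = 6.3700 mm/d
ETc = Kc × ET₀ = 0.96 × 6.3700 = 6.1152 mm/d
Over 10 days: 6.1152 × 10 = 61.152 mm

61.2 mm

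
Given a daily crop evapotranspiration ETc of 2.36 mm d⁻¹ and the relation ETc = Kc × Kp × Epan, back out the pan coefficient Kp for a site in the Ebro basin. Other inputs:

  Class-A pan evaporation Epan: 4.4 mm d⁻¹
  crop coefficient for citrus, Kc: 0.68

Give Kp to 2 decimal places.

ETc = Kc × Kp × Epan  ⇒  Kp = ETc / (Kc × Epan)
Kp = 2.36 / (0.68 × 4.4) = 2.36 / 2.992 = 0.7888

0.79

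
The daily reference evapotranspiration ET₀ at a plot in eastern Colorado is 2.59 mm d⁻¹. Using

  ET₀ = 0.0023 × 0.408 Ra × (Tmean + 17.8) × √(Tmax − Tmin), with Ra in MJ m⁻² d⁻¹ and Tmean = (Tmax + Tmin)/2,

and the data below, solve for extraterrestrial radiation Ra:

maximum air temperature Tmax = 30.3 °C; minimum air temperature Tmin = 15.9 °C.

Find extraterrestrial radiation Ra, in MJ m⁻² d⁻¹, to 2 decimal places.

Tmean = (30.3+15.9)/2 = 23.10 °C; ΔT = 14.4
Ra = ET₀ / [0.0023 × 0.408 × (Tmean+17.8) × √ΔT]
   = 2.59 / (0.0023 × 0.408 × 40.90 × 3.7947) = 17.783 MJ m⁻² d⁻¹

17.78 MJ m⁻² d⁻¹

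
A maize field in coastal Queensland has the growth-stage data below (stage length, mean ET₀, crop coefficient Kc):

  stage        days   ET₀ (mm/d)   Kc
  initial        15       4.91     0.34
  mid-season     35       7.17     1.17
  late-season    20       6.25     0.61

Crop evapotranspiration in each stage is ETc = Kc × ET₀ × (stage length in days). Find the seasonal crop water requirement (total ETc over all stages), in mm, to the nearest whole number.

initial: 0.34 × 4.91 × 15 = 25.04 mm
mid-season: 1.17 × 7.17 × 35 = 293.61 mm
late-season: 0.61 × 6.25 × 20 = 76.25 mm
Seasonal total = 394.90 mm

395 mm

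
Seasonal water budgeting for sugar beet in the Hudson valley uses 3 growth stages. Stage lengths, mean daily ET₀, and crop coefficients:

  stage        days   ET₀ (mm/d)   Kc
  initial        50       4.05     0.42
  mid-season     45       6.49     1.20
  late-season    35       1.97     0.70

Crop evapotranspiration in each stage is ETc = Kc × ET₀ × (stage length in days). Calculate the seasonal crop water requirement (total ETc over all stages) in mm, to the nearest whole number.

initial: 0.42 × 4.05 × 50 = 85.05 mm
mid-season: 1.20 × 6.49 × 45 = 350.46 mm
late-season: 0.70 × 1.97 × 35 = 48.27 mm
Seasonal total = 483.78 mm

484 mm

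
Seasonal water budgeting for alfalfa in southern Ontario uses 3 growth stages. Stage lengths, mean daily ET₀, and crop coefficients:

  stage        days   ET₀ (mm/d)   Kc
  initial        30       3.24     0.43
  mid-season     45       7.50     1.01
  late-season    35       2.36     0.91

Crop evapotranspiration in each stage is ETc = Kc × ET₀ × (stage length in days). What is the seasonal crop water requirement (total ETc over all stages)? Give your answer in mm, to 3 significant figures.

initial: 0.43 × 3.24 × 30 = 41.80 mm
mid-season: 1.01 × 7.50 × 45 = 340.88 mm
late-season: 0.91 × 2.36 × 35 = 75.17 mm
Seasonal total = 457.85 mm

458 mm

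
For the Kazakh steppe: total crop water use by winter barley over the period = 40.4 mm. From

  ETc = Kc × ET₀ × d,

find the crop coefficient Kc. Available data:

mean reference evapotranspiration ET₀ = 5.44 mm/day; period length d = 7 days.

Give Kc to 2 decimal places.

1.06

ETc = Kc × ET₀ × d  ⇒  Kc = ETc / (ET₀ × d)
Kc = 40.4 / (5.44 × 7) = 40.4 / 38.08 = 1.0609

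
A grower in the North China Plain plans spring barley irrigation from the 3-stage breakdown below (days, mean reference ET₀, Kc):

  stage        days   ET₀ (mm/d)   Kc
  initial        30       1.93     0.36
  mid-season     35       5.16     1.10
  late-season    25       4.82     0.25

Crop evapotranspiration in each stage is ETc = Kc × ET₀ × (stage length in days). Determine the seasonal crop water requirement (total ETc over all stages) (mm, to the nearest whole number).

initial: 0.36 × 1.93 × 30 = 20.84 mm
mid-season: 1.10 × 5.16 × 35 = 198.66 mm
late-season: 0.25 × 4.82 × 25 = 30.13 mm
Seasonal total = 249.63 mm

250 mm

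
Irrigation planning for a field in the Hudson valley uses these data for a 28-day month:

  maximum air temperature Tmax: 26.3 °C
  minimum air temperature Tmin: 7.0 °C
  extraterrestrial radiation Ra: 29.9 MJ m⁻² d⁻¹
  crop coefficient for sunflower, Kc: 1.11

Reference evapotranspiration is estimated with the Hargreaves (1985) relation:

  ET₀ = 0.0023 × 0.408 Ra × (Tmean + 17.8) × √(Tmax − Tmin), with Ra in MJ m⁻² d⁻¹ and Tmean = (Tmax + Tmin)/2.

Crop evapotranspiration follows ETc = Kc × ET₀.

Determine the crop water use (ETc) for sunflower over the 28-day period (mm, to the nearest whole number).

Tmean = (26.3 + 7.0)/2 = 16.65 °C
0.408 Ra = 0.408 × 29.9 = 12.1992 mm/d equivalent
ET₀ = 0.0023 × 12.1992 × (16.65 + 17.8) × √19.3 = 0.0023 × 12.1992 × 34.45 × 4.3932 = 4.2465 mm/d
ETc = Kc × ET₀ = 1.11 × 4.2465 = 4.7136 mm/d
Over 28 days: 4.7136 × 28 = 131.981 mm

132 mm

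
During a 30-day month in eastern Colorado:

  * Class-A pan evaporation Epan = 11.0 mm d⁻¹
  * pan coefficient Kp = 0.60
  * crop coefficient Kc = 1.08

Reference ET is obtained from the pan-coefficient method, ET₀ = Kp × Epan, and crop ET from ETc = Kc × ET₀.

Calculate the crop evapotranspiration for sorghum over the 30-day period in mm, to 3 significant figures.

ET₀ = 0.60 × 11.0 = 6.6000 mm/d
ETc = Kc × ET₀ = 1.08 × 6.6000 = 7.1280 mm/d
Over 30 days: 7.1280 × 30 = 213.840 mm

214 mm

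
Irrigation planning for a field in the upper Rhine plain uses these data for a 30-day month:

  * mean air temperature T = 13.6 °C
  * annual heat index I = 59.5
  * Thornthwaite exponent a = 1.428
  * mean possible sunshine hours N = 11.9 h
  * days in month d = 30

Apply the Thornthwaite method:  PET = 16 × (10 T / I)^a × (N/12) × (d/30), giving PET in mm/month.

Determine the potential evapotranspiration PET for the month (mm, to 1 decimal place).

10T/I = 10 × 13.6 / 59.5 = 2.2857
(10T/I)^a = 2.2857^1.428 = 3.2560
Uncorrected PET = 16 × 3.2560 = 52.096 mm
Correction = (N/12)(d/30) = (11.9/12)(30/30) = 0.9917
PET = 52.096 × 0.9917 = 51.664 mm/month

51.7 mm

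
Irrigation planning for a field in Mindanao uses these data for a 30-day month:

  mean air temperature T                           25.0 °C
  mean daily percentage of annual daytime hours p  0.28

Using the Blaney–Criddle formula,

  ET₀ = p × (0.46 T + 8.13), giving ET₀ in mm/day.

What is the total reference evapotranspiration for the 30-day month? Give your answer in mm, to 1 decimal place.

164.9 mm

ET₀ = 0.28 × (0.46 × 25.0 + 8.13) = 0.28 × 19.630 = 5.4964 mm/d
Monthly total = 5.4964 × 30 = 164.892 mm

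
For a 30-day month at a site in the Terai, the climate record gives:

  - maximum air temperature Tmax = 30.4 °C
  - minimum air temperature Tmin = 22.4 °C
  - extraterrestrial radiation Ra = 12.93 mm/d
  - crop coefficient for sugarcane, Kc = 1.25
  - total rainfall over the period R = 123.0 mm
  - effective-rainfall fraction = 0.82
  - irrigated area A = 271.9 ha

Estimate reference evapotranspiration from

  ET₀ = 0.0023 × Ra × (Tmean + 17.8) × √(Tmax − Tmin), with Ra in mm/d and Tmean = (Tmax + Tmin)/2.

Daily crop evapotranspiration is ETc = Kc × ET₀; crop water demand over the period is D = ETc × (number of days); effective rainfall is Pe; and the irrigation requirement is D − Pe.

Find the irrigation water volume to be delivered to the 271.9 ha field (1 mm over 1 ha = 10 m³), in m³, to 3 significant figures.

Tmean = (30.4 + 22.4)/2 = 26.40 °C
ET₀ = 0.0023 × 12.93 × (26.40 + 17.8) × √8.0 = 0.0023 × 12.93 × 44.20 × 2.8284 = 3.7178 mm/d
ETc = Kc × ET₀ = 1.25 × 3.7178 = 4.6473 mm/d
Crop demand D = ETc × 30 d = 4.6473 × 30 = 139.419 mm
Pe = 0.82 × 123.0 = 100.860 mm
D − Pe = 139.419 − 100.860 = 38.559 mm
Volume = 38.559 mm × 271.9 ha × 10 = 104841.9 m³

105000 m³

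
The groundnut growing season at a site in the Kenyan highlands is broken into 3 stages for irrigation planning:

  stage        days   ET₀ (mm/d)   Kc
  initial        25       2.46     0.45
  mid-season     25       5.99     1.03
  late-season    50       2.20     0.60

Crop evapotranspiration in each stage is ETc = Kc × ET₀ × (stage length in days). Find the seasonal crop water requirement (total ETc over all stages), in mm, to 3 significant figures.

initial: 0.45 × 2.46 × 25 = 27.68 mm
mid-season: 1.03 × 5.99 × 25 = 154.24 mm
late-season: 0.60 × 2.20 × 50 = 66.00 mm
Seasonal total = 247.92 mm

248 mm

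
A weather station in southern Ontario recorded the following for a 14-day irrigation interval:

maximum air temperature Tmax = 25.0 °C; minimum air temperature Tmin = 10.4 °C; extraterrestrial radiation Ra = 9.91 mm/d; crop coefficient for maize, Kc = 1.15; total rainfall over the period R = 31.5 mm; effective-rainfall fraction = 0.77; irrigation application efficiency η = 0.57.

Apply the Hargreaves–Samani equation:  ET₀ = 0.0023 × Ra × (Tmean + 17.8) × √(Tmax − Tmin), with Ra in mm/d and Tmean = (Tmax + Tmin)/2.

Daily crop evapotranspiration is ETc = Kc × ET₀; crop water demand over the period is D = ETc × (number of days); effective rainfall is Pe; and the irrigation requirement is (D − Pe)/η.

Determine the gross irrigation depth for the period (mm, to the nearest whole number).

Tmean = (25.0 + 10.4)/2 = 17.70 °C
ET₀ = 0.0023 × 9.91 × (17.70 + 17.8) × √14.6 = 0.0023 × 9.91 × 35.50 × 3.8210 = 3.0918 mm/d
ETc = Kc × ET₀ = 1.15 × 3.0918 = 3.5556 mm/d
Crop demand D = ETc × 14 d = 3.5556 × 14 = 49.778 mm
Pe = 0.77 × 31.5 = 24.255 mm
D − Pe = 49.778 − 24.255 = 25.523 mm
Gross irrigation = 25.523 / 0.57 = 44.777 mm

45 mm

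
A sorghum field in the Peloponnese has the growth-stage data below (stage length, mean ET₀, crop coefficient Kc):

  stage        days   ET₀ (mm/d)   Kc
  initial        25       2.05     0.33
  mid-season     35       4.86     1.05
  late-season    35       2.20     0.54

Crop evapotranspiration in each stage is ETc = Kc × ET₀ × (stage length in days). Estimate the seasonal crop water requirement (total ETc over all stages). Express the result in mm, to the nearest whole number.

initial: 0.33 × 2.05 × 25 = 16.91 mm
mid-season: 1.05 × 4.86 × 35 = 178.61 mm
late-season: 0.54 × 2.20 × 35 = 41.58 mm
Seasonal total = 237.10 mm

237 mm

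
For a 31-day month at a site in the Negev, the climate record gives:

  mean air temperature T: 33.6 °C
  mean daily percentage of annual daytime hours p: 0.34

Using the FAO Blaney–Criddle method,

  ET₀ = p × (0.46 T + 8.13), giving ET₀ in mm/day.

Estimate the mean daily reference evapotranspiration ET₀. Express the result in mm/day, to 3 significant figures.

ET₀ = 0.34 × (0.46 × 33.6 + 8.13) = 0.34 × 23.586 = 8.0192 mm/d

8.02 mm/day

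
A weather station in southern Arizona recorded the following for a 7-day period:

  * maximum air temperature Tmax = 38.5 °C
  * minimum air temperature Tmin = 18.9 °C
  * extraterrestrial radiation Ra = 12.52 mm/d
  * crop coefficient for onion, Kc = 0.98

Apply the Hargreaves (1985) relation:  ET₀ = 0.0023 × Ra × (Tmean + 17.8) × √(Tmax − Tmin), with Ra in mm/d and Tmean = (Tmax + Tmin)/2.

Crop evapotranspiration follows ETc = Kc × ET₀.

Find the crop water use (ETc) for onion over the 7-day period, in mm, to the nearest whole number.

Tmean = (38.5 + 18.9)/2 = 28.70 °C
ET₀ = 0.0023 × 12.52 × (28.70 + 17.8) × √19.6 = 0.0023 × 12.52 × 46.50 × 4.4272 = 5.9281 mm/d
ETc = Kc × ET₀ = 0.98 × 5.9281 = 5.8095 mm/d
Over 7 days: 5.8095 × 7 = 40.667 mm

41 mm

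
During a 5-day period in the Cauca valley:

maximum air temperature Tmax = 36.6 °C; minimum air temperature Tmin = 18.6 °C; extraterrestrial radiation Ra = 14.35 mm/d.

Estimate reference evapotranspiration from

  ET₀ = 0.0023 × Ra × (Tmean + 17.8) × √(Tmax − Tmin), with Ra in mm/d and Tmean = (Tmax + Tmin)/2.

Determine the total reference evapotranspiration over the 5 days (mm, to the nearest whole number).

Tmean = (36.6 + 18.6)/2 = 27.60 °C
ET₀ = 0.0023 × 14.35 × (27.60 + 17.8) × √18.0 = 0.0023 × 14.35 × 45.40 × 4.2426 = 6.3572 mm/d
Over 5 days: 6.3572 × 5 = 31.786 mm

32 mm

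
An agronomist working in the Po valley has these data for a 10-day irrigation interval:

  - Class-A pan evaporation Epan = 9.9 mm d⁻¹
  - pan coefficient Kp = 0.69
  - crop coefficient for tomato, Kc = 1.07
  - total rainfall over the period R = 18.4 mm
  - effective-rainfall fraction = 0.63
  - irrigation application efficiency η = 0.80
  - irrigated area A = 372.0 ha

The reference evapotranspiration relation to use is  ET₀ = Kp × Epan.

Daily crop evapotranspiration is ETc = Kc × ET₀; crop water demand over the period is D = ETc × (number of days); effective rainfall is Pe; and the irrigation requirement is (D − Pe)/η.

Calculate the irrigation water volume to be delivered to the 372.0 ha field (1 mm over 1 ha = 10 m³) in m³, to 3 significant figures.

ET₀ = 0.69 × 9.9 = 6.8310 mm/d
ETc = Kc × ET₀ = 1.07 × 6.8310 = 7.3092 mm/d
Crop demand D = ETc × 10 d = 7.3092 × 10 = 73.092 mm
Pe = 0.63 × 18.4 = 11.592 mm
D − Pe = 73.092 − 11.592 = 61.500 mm
Gross irrigation = 61.500 / 0.80 = 76.875 mm
Volume = 76.875 mm × 372.0 ha × 10 = 285975.0 m³

286000 m³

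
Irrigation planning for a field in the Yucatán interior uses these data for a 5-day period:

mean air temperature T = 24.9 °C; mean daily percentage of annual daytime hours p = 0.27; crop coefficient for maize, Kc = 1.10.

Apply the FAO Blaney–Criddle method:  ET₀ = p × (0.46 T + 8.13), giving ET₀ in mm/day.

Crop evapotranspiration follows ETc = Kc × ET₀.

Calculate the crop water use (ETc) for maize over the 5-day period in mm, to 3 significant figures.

29.1 mm

ET₀ = 0.27 × (0.46 × 24.9 + 8.13) = 0.27 × 19.584 = 5.2877 mm/d
ETc = Kc × ET₀ = 1.10 × 5.2877 = 5.8165 mm/d
Over 5 days: 5.8165 × 5 = 29.083 mm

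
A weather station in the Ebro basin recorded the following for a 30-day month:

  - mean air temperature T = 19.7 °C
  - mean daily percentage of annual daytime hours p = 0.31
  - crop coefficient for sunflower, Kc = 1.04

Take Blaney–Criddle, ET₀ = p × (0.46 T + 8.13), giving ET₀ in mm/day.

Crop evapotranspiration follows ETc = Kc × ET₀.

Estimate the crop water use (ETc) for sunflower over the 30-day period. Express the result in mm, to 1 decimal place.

ET₀ = 0.31 × (0.46 × 19.7 + 8.13) = 0.31 × 17.192 = 5.3295 mm/d
ETc = Kc × ET₀ = 1.04 × 5.3295 = 5.5427 mm/d
Over 30 days: 5.5427 × 30 = 166.281 mm

166.3 mm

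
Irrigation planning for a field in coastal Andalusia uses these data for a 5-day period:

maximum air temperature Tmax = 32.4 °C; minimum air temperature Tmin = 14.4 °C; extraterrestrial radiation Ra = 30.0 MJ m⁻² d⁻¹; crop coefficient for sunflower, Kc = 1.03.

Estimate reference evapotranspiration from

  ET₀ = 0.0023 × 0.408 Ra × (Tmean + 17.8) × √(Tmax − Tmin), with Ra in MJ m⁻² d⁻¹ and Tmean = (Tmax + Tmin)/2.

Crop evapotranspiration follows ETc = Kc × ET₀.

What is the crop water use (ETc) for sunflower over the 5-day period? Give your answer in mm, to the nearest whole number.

25 mm

Tmean = (32.4 + 14.4)/2 = 23.40 °C
0.408 Ra = 0.408 × 30.0 = 12.2400 mm/d equivalent
ET₀ = 0.0023 × 12.2400 × (23.40 + 17.8) × √18.0 = 0.0023 × 12.2400 × 41.20 × 4.2426 = 4.9208 mm/d
ETc = Kc × ET₀ = 1.03 × 4.9208 = 5.0684 mm/d
Over 5 days: 5.0684 × 5 = 25.342 mm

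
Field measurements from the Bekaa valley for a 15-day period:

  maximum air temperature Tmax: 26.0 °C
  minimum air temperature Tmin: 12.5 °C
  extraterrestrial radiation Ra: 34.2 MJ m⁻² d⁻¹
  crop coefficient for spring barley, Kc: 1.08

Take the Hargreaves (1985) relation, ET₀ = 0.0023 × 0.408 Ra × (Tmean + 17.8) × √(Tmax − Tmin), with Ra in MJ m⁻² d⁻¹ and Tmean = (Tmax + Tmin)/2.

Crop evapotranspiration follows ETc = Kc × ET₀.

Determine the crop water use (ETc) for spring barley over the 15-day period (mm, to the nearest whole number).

Tmean = (26.0 + 12.5)/2 = 19.25 °C
0.408 Ra = 0.408 × 34.2 = 13.9536 mm/d equivalent
ET₀ = 0.0023 × 13.9536 × (19.25 + 17.8) × √13.5 = 0.0023 × 13.9536 × 37.05 × 3.6742 = 4.3688 mm/d
ETc = Kc × ET₀ = 1.08 × 4.3688 = 4.7183 mm/d
Over 15 days: 4.7183 × 15 = 70.775 mm

71 mm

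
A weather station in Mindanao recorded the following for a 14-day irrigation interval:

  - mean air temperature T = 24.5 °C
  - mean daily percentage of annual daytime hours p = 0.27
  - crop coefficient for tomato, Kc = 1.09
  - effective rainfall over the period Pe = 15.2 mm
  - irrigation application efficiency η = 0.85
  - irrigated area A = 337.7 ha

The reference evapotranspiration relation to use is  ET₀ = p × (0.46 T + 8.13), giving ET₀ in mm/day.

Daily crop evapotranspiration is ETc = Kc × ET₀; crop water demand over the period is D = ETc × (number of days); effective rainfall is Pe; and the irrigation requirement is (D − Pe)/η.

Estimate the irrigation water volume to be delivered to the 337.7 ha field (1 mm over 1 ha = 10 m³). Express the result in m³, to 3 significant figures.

ET₀ = 0.27 × (0.46 × 24.5 + 8.13) = 0.27 × 19.400 = 5.2380 mm/d
ETc = Kc × ET₀ = 1.09 × 5.2380 = 5.7094 mm/d
Crop demand D = ETc × 14 d = 5.7094 × 14 = 79.932 mm
D − Pe = 79.932 − 15.2 = 64.732 mm
Gross irrigation = 64.732 / 0.85 = 76.155 mm
Volume = 76.155 mm × 337.7 ha × 10 = 257175.4 m³

257000 m³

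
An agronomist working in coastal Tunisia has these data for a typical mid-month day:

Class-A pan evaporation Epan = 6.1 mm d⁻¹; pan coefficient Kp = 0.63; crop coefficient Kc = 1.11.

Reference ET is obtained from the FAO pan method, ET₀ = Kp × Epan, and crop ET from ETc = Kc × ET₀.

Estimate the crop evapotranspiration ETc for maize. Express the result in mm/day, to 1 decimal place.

ET₀ = 0.63 × 6.1 = 3.8430 mm/d
ETc = Kc × ET₀ = 1.11 × 3.8430 = 4.2657 mm/d

4.3 mm/day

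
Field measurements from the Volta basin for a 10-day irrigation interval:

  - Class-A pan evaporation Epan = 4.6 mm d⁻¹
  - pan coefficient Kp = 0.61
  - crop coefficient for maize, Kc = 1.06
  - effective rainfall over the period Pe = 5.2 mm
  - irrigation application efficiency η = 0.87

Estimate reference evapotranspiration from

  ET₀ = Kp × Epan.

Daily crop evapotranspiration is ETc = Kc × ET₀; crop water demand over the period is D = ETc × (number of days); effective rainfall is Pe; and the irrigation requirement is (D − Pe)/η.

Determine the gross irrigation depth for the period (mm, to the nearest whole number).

ET₀ = 0.61 × 4.6 = 2.8060 mm/d
ETc = Kc × ET₀ = 1.06 × 2.8060 = 2.9744 mm/d
Crop demand D = ETc × 10 d = 2.9744 × 10 = 29.744 mm
D − Pe = 29.744 − 5.2 = 24.544 mm
Gross irrigation = 24.544 / 0.87 = 28.211 mm

28 mm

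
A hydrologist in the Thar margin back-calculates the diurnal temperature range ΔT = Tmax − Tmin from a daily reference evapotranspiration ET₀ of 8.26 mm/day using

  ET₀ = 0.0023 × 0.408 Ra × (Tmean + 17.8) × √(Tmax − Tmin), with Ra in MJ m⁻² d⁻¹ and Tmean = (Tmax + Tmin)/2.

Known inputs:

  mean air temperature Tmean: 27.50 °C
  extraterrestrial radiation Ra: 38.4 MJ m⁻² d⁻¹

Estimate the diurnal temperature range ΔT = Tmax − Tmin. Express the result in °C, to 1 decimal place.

25.6 °C

√ΔT = ET₀ / [0.0023 × 0.408 × Ra × (Tmean+17.8)] = 8.26 / (0.0023 × 15.6672 × 45.30) = 5.0601
ΔT = 5.0601² = 25.605 °C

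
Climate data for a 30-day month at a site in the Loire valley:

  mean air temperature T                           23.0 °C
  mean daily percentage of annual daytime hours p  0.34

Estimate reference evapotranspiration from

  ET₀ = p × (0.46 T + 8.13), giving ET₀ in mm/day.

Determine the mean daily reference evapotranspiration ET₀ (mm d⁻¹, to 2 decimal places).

ET₀ = 0.34 × (0.46 × 23.0 + 8.13) = 0.34 × 18.710 = 6.3614 mm/d

6.36 mm d⁻¹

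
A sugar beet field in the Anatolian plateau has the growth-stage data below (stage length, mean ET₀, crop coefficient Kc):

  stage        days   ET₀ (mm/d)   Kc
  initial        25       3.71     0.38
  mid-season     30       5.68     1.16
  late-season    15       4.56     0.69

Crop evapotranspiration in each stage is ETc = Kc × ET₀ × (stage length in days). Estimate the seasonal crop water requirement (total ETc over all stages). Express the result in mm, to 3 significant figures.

280 mm

initial: 0.38 × 3.71 × 25 = 35.25 mm
mid-season: 1.16 × 5.68 × 30 = 197.66 mm
late-season: 0.69 × 4.56 × 15 = 47.20 mm
Seasonal total = 280.11 mm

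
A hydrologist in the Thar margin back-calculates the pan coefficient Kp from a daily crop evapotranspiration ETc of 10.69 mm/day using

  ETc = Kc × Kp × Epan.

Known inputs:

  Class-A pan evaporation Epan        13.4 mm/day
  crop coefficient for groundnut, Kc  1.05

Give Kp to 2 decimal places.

0.76

ETc = Kc × Kp × Epan  ⇒  Kp = ETc / (Kc × Epan)
Kp = 10.69 / (1.05 × 13.4) = 10.69 / 14.070 = 0.7598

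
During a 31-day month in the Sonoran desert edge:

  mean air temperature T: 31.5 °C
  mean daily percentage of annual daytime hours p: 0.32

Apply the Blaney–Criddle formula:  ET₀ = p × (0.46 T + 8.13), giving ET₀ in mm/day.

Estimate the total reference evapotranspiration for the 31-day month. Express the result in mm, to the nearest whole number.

224 mm

ET₀ = 0.32 × (0.46 × 31.5 + 8.13) = 0.32 × 22.620 = 7.2384 mm/d
Monthly total = 7.2384 × 31 = 224.390 mm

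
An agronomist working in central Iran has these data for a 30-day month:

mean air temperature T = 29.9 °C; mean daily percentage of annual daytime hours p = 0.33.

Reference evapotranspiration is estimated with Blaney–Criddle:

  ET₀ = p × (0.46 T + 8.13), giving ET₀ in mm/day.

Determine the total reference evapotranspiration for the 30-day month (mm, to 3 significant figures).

ET₀ = 0.33 × (0.46 × 29.9 + 8.13) = 0.33 × 21.884 = 7.2217 mm/d
Monthly total = 7.2217 × 30 = 216.651 mm

217 mm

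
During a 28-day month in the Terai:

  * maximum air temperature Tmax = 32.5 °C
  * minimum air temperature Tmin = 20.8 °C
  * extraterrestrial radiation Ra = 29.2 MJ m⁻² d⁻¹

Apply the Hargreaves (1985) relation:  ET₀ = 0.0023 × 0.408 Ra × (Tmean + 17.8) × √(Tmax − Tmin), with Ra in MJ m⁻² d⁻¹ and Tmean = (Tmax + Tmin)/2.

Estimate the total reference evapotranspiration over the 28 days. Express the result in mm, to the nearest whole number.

Tmean = (32.5 + 20.8)/2 = 26.65 °C
0.408 Ra = 0.408 × 29.2 = 11.9136 mm/d equivalent
ET₀ = 0.0023 × 11.9136 × (26.65 + 17.8) × √11.7 = 0.0023 × 11.9136 × 44.45 × 3.4205 = 4.1661 mm/d
Over 28 days: 4.1661 × 28 = 116.651 mm

117 mm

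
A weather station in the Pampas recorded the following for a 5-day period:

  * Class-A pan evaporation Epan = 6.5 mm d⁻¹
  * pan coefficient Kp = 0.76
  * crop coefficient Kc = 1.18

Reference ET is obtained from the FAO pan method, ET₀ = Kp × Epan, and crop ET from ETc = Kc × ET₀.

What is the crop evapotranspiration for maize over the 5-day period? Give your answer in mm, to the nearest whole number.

ET₀ = 0.76 × 6.5 = 4.9400 mm/d
ETc = Kc × ET₀ = 1.18 × 4.9400 = 5.8292 mm/d
Over 5 days: 5.8292 × 5 = 29.146 mm

29 mm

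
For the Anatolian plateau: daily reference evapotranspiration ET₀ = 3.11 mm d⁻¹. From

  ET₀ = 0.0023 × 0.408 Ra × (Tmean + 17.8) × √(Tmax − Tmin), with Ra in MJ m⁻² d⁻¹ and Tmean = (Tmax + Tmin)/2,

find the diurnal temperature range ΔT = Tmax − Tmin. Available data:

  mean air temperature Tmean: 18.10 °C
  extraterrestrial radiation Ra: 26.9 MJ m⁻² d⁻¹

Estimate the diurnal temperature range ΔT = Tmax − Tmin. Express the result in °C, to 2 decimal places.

√ΔT = ET₀ / [0.0023 × 0.408 × Ra × (Tmean+17.8)] = 3.11 / (0.0023 × 10.9752 × 35.90) = 3.4318
ΔT = 3.4318² = 11.777 °C

11.78 °C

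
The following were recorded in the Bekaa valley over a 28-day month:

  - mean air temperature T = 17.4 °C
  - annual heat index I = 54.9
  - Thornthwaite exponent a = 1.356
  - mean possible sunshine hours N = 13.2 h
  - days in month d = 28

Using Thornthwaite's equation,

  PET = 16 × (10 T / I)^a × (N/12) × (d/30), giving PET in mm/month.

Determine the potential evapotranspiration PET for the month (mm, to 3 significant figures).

10T/I = 10 × 17.4 / 54.9 = 3.1694
(10T/I)^a = 3.1694^1.356 = 4.7789
Uncorrected PET = 16 × 4.7789 = 76.462 mm
Correction = (N/12)(d/30) = (13.2/12)(28/30) = 1.0267
PET = 76.462 × 1.0267 = 78.504 mm/month

78.5 mm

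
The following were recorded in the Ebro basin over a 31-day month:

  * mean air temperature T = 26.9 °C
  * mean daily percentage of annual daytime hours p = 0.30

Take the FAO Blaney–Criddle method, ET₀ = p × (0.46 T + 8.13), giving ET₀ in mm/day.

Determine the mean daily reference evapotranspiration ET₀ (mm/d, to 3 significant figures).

6.15 mm/d

ET₀ = 0.30 × (0.46 × 26.9 + 8.13) = 0.30 × 20.504 = 6.1512 mm/d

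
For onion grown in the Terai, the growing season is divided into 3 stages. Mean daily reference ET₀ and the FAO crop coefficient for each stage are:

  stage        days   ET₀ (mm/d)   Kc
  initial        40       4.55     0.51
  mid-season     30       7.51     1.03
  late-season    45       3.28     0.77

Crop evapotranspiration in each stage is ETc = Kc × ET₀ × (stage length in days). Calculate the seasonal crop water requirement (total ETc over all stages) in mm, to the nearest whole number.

439 mm

initial: 0.51 × 4.55 × 40 = 92.82 mm
mid-season: 1.03 × 7.51 × 30 = 232.06 mm
late-season: 0.77 × 3.28 × 45 = 113.65 mm
Seasonal total = 438.53 mm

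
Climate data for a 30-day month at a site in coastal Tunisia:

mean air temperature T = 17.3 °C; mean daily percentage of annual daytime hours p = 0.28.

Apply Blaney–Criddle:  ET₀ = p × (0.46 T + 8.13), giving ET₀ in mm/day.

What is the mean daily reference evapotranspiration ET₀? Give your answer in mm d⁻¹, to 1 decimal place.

ET₀ = 0.28 × (0.46 × 17.3 + 8.13) = 0.28 × 16.088 = 4.5046 mm/d

4.5 mm d⁻¹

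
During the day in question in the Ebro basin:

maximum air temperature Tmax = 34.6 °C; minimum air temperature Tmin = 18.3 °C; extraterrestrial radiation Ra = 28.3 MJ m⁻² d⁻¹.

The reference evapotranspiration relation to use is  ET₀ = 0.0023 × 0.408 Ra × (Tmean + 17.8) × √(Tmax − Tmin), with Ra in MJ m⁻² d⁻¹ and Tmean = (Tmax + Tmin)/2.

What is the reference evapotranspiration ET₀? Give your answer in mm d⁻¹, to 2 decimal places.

Tmean = (34.6 + 18.3)/2 = 26.45 °C
0.408 Ra = 0.408 × 28.3 = 11.5464 mm/d equivalent
ET₀ = 0.0023 × 11.5464 × (26.45 + 17.8) × √16.3 = 0.0023 × 11.5464 × 44.25 × 4.0373 = 4.7444 mm/d

4.74 mm d⁻¹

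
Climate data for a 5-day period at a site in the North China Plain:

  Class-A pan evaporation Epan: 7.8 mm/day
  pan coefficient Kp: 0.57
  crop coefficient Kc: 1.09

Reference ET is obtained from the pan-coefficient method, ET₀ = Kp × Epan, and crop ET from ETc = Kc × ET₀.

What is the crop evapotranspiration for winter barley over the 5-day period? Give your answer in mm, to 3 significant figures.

24.2 mm

ET₀ = 0.57 × 7.8 = 4.4460 mm/d
ETc = Kc × ET₀ = 1.09 × 4.4460 = 4.8461 mm/d
Over 5 days: 4.8461 × 5 = 24.231 mm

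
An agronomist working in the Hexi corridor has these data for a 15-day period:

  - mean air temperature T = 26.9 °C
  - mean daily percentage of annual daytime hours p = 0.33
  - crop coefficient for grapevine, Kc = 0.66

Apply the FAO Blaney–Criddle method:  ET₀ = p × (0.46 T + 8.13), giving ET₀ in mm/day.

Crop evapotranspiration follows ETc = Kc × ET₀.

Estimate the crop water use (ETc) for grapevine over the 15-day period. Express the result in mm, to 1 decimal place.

67.0 mm

ET₀ = 0.33 × (0.46 × 26.9 + 8.13) = 0.33 × 20.504 = 6.7663 mm/d
ETc = Kc × ET₀ = 0.66 × 6.7663 = 4.4658 mm/d
Over 15 days: 4.4658 × 15 = 66.987 mm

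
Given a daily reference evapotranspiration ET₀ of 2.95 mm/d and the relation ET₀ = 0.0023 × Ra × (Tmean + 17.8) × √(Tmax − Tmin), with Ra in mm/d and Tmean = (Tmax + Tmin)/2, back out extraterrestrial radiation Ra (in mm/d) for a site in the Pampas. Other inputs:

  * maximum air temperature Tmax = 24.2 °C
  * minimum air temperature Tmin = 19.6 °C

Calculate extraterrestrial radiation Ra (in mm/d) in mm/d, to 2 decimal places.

15.06 mm/d

Tmean = 21.90 °C; √ΔT = 2.1448
Ra = ET₀ / [0.0023 × (Tmean+17.8) × √ΔT] = 2.95 / (0.0023 × 39.70 × 2.1448) = 15.063 mm/d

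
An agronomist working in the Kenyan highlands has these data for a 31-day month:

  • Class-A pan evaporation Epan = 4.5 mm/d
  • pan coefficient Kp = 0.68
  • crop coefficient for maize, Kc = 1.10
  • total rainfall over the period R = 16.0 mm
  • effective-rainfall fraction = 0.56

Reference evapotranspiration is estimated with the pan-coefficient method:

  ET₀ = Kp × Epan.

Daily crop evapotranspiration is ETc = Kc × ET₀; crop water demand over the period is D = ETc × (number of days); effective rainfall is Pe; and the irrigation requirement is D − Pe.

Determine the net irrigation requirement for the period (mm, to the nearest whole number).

ET₀ = 0.68 × 4.5 = 3.0600 mm/d
ETc = Kc × ET₀ = 1.10 × 3.0600 = 3.3660 mm/d
Crop demand D = ETc × 31 d = 3.3660 × 31 = 104.346 mm
Pe = 0.56 × 16.0 = 8.960 mm
D − Pe = 104.346 − 8.960 = 95.386 mm

95 mm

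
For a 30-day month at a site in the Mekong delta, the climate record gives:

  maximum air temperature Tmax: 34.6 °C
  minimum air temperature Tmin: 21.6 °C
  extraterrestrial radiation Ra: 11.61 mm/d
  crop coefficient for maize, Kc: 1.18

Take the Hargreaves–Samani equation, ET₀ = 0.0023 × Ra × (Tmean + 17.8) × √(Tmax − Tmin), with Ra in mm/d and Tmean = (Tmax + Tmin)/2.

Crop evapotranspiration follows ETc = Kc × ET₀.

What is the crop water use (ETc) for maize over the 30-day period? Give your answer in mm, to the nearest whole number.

Tmean = (34.6 + 21.6)/2 = 28.10 °C
ET₀ = 0.0023 × 11.61 × (28.10 + 17.8) × √13.0 = 0.0023 × 11.61 × 45.90 × 3.6056 = 4.4193 mm/d
ETc = Kc × ET₀ = 1.18 × 4.4193 = 5.2148 mm/d
Over 30 days: 5.2148 × 30 = 156.444 mm

156 mm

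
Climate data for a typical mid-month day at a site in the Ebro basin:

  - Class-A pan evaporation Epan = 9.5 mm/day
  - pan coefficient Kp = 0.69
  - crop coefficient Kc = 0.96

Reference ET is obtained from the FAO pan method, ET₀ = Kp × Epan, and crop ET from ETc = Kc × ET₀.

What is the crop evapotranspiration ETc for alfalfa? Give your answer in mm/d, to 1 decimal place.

6.3 mm/d

ET₀ = 0.69 × 9.5 = 6.5550 mm/d
ETc = Kc × ET₀ = 0.96 × 6.5550 = 6.2928 mm/d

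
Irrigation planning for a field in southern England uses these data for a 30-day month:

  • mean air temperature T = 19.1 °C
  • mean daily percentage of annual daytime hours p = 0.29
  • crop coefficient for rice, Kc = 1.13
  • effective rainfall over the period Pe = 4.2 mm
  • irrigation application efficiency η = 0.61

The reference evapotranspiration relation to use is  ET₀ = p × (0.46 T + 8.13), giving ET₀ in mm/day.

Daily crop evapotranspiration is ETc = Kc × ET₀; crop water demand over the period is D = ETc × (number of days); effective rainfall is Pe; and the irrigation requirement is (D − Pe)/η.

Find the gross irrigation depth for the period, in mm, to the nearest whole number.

266 mm

ET₀ = 0.29 × (0.46 × 19.1 + 8.13) = 0.29 × 16.916 = 4.9056 mm/d
ETc = Kc × ET₀ = 1.13 × 4.9056 = 5.5433 mm/d
Crop demand D = ETc × 30 d = 5.5433 × 30 = 166.299 mm
D − Pe = 166.299 − 4.2 = 162.099 mm
Gross irrigation = 162.099 / 0.61 = 265.736 mm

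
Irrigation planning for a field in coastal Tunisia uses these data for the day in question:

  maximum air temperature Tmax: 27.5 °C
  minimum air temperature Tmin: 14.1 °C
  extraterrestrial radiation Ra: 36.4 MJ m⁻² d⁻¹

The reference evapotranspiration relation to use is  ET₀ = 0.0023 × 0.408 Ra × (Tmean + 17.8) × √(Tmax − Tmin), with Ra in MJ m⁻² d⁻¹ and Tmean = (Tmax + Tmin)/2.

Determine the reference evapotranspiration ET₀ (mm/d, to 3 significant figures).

Tmean = (27.5 + 14.1)/2 = 20.80 °C
0.408 Ra = 0.408 × 36.4 = 14.8512 mm/d equivalent
ET₀ = 0.0023 × 14.8512 × (20.80 + 17.8) × √13.4 = 0.0023 × 14.8512 × 38.60 × 3.6606 = 4.8265 mm/d

4.83 mm/d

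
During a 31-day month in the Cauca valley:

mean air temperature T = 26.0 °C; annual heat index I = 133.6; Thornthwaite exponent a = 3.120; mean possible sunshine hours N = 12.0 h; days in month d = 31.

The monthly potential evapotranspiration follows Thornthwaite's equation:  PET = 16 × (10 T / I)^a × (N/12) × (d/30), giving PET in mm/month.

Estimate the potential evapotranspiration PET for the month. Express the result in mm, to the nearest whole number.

10T/I = 10 × 26.0 / 133.6 = 1.9461
(10T/I)^a = 1.9461^3.120 = 7.9835
Uncorrected PET = 16 × 7.9835 = 127.736 mm
Correction = (N/12)(d/30) = (12.0/12)(31/30) = 1.0333
PET = 127.736 × 1.0333 = 131.990 mm/month

132 mm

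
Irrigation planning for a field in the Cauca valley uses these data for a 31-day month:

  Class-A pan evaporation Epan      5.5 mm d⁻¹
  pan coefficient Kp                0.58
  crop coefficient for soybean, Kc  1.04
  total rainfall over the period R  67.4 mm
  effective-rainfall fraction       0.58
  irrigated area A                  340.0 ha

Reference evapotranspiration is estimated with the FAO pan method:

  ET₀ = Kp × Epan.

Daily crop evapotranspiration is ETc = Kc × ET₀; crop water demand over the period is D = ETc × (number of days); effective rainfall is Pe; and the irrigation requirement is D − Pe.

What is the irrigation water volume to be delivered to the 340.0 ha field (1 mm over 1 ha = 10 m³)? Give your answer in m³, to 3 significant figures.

ET₀ = 0.58 × 5.5 = 3.1900 mm/d
ETc = Kc × ET₀ = 1.04 × 3.1900 = 3.3176 mm/d
Crop demand D = ETc × 31 d = 3.3176 × 31 = 102.846 mm
Pe = 0.58 × 67.4 = 39.092 mm
D − Pe = 102.846 − 39.092 = 63.754 mm
Volume = 63.754 mm × 340.0 ha × 10 = 216763.6 m³

217000 m³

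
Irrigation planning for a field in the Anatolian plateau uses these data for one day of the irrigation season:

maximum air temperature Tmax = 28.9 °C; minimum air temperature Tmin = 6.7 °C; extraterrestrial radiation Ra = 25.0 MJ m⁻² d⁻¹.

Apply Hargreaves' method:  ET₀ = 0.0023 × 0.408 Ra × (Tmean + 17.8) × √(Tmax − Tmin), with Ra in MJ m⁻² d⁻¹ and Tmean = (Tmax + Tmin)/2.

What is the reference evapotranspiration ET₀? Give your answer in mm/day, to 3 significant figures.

Tmean = (28.9 + 6.7)/2 = 17.80 °C
0.408 Ra = 0.408 × 25.0 = 10.2000 mm/d equivalent
ET₀ = 0.0023 × 10.2000 × (17.80 + 17.8) × √22.2 = 0.0023 × 10.2000 × 35.60 × 4.7117 = 3.9351 mm/d

3.94 mm/day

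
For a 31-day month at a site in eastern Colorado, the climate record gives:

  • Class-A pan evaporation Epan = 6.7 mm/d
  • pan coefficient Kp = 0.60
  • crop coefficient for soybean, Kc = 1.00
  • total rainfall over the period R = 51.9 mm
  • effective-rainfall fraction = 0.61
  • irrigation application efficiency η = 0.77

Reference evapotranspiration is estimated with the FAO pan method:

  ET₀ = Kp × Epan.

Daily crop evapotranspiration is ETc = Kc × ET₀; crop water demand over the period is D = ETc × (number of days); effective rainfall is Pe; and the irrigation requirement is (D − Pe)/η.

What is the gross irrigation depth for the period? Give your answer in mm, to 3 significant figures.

ET₀ = 0.60 × 6.7 = 4.0200 mm/d
ETc = Kc × ET₀ = 1.00 × 4.0200 = 4.0200 mm/d
Crop demand D = ETc × 31 d = 4.0200 × 31 = 124.620 mm
Pe = 0.61 × 51.9 = 31.659 mm
D − Pe = 124.620 − 31.659 = 92.961 mm
Gross irrigation = 92.961 / 0.77 = 120.729 mm

121 mm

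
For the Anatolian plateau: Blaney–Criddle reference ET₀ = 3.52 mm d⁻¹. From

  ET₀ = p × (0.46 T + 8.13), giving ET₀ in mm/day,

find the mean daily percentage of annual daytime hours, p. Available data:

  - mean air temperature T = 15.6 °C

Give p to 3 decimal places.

0.230

p = ET₀ / (0.46 T + 8.13) = 3.52 / (0.46 × 15.6 + 8.13) = 3.52 / 15.306 = 0.2300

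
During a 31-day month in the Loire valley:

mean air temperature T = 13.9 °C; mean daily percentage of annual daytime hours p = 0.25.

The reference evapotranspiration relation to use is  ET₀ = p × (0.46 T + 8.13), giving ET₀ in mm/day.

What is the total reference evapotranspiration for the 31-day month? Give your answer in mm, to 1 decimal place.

ET₀ = 0.25 × (0.46 × 13.9 + 8.13) = 0.25 × 14.524 = 3.6310 mm/d
Monthly total = 3.6310 × 31 = 112.561 mm

112.6 mm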